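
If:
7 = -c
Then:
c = -7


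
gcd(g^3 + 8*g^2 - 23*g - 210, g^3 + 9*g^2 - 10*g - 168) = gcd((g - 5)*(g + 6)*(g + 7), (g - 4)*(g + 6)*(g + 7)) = g^2 + 13*g + 42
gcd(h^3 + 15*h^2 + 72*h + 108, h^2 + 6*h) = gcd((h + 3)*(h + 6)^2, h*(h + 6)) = h + 6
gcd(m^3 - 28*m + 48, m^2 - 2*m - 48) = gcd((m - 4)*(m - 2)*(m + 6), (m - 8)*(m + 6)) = m + 6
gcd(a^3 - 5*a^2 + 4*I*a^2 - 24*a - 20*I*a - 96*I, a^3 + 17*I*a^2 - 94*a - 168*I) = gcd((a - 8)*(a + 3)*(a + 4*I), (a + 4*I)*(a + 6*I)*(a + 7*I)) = a + 4*I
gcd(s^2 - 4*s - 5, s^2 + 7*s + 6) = s + 1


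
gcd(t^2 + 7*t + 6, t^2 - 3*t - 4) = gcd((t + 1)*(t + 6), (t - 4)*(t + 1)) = t + 1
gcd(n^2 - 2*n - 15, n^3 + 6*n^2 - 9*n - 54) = n + 3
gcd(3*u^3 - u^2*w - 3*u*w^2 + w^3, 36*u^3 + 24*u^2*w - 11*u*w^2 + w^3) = u + w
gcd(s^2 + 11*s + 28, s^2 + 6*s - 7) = s + 7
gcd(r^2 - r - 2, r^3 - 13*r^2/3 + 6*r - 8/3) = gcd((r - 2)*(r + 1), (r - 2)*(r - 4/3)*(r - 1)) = r - 2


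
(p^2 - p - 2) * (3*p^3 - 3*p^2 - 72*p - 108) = 3*p^5 - 6*p^4 - 75*p^3 - 30*p^2 + 252*p + 216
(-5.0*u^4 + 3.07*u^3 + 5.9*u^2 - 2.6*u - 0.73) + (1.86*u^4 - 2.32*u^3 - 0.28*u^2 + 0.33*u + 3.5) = -3.14*u^4 + 0.75*u^3 + 5.62*u^2 - 2.27*u + 2.77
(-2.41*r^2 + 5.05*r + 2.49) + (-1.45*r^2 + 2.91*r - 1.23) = -3.86*r^2 + 7.96*r + 1.26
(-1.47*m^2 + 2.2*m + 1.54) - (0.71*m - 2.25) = -1.47*m^2 + 1.49*m + 3.79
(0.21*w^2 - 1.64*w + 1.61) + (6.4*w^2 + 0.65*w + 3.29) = 6.61*w^2 - 0.99*w + 4.9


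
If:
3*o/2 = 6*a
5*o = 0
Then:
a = 0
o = 0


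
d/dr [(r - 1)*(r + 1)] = 2*r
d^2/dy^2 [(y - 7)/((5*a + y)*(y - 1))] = 2*((5*a + y)^2*(y - 7) - (5*a + y)^2*(y - 1) + (5*a + y)*(y - 7)*(y - 1) - (5*a + y)*(y - 1)^2 + (y - 7)*(y - 1)^2)/((5*a + y)^3*(y - 1)^3)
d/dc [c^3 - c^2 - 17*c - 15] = 3*c^2 - 2*c - 17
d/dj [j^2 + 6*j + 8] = 2*j + 6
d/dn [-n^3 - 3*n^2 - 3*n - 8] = -3*n^2 - 6*n - 3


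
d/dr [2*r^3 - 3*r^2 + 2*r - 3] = 6*r^2 - 6*r + 2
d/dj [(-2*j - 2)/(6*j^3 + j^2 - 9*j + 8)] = 2*(-6*j^3 - j^2 + 9*j + (j + 1)*(18*j^2 + 2*j - 9) - 8)/(6*j^3 + j^2 - 9*j + 8)^2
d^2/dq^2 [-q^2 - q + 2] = -2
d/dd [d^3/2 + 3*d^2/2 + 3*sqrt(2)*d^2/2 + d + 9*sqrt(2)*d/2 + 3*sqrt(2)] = 3*d^2/2 + 3*d + 3*sqrt(2)*d + 1 + 9*sqrt(2)/2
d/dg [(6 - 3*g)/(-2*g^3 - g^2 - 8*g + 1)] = 3*(2*g^3 + g^2 + 8*g - 2*(g - 2)*(3*g^2 + g + 4) - 1)/(2*g^3 + g^2 + 8*g - 1)^2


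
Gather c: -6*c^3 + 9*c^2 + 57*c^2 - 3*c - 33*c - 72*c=-6*c^3 + 66*c^2 - 108*c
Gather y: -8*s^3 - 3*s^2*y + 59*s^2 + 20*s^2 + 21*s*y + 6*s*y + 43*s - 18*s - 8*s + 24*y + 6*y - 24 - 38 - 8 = -8*s^3 + 79*s^2 + 17*s + y*(-3*s^2 + 27*s + 30) - 70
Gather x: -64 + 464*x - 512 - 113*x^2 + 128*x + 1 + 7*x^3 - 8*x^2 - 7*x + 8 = 7*x^3 - 121*x^2 + 585*x - 567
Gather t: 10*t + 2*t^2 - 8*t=2*t^2 + 2*t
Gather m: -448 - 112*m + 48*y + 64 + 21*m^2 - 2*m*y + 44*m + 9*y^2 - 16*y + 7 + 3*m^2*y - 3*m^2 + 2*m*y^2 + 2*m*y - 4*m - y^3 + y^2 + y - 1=m^2*(3*y + 18) + m*(2*y^2 - 72) - y^3 + 10*y^2 + 33*y - 378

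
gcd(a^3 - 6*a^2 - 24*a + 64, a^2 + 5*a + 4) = a + 4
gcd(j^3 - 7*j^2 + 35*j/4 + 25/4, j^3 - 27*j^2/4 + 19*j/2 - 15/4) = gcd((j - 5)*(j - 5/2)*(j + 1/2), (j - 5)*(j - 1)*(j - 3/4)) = j - 5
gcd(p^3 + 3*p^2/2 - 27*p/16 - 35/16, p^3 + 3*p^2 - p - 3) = p + 1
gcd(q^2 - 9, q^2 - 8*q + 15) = q - 3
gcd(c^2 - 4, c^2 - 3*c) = 1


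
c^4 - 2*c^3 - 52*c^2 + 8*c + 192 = (c - 8)*(c - 2)*(c + 2)*(c + 6)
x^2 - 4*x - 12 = (x - 6)*(x + 2)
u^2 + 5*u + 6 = (u + 2)*(u + 3)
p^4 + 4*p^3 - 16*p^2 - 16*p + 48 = (p - 2)^2*(p + 2)*(p + 6)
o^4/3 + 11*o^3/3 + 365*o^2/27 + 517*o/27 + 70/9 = (o/3 + 1)*(o + 2/3)*(o + 7/3)*(o + 5)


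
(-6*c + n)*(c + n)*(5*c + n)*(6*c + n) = -180*c^4 - 216*c^3*n - 31*c^2*n^2 + 6*c*n^3 + n^4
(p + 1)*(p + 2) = p^2 + 3*p + 2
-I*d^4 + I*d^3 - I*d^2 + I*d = d*(d - I)*(d + I)*(-I*d + I)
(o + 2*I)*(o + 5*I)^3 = o^4 + 17*I*o^3 - 105*o^2 - 275*I*o + 250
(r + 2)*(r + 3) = r^2 + 5*r + 6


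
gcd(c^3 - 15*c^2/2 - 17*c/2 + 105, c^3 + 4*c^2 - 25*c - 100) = c - 5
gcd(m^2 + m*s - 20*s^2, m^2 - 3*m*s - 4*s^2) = -m + 4*s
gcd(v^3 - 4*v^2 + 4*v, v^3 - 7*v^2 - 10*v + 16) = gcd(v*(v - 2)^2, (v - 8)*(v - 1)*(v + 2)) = 1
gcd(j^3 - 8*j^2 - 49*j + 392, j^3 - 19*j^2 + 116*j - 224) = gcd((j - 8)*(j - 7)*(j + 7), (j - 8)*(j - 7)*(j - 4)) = j^2 - 15*j + 56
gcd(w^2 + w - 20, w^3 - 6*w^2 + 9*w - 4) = w - 4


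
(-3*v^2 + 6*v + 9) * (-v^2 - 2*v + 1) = 3*v^4 - 24*v^2 - 12*v + 9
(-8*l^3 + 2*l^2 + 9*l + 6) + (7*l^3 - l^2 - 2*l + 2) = -l^3 + l^2 + 7*l + 8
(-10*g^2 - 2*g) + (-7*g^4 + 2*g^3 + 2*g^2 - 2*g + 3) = -7*g^4 + 2*g^3 - 8*g^2 - 4*g + 3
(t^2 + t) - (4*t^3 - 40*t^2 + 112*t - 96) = -4*t^3 + 41*t^2 - 111*t + 96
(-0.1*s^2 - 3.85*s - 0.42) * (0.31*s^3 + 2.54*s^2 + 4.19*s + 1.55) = -0.031*s^5 - 1.4475*s^4 - 10.3282*s^3 - 17.3533*s^2 - 7.7273*s - 0.651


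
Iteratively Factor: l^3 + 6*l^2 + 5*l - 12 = (l + 3)*(l^2 + 3*l - 4) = (l + 3)*(l + 4)*(l - 1)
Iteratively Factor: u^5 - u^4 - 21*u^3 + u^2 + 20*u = (u)*(u^4 - u^3 - 21*u^2 + u + 20) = u*(u - 5)*(u^3 + 4*u^2 - u - 4) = u*(u - 5)*(u + 4)*(u^2 - 1) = u*(u - 5)*(u + 1)*(u + 4)*(u - 1)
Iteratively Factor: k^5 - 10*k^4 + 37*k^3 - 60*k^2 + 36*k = (k - 2)*(k^4 - 8*k^3 + 21*k^2 - 18*k) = (k - 3)*(k - 2)*(k^3 - 5*k^2 + 6*k) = k*(k - 3)*(k - 2)*(k^2 - 5*k + 6) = k*(k - 3)^2*(k - 2)*(k - 2)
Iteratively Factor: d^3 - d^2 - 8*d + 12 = (d - 2)*(d^2 + d - 6) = (d - 2)*(d + 3)*(d - 2)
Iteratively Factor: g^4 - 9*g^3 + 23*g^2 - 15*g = (g)*(g^3 - 9*g^2 + 23*g - 15) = g*(g - 3)*(g^2 - 6*g + 5) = g*(g - 3)*(g - 1)*(g - 5)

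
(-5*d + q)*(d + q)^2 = -5*d^3 - 9*d^2*q - 3*d*q^2 + q^3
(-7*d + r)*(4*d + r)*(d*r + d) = -28*d^3*r - 28*d^3 - 3*d^2*r^2 - 3*d^2*r + d*r^3 + d*r^2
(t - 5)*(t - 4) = t^2 - 9*t + 20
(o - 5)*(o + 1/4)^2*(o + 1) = o^4 - 7*o^3/2 - 111*o^2/16 - 11*o/4 - 5/16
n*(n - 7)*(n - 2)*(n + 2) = n^4 - 7*n^3 - 4*n^2 + 28*n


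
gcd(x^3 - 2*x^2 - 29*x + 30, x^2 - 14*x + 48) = x - 6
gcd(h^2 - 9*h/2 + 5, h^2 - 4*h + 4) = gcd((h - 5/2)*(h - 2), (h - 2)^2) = h - 2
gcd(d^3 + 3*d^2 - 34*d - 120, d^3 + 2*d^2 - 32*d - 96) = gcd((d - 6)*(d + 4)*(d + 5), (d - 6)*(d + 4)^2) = d^2 - 2*d - 24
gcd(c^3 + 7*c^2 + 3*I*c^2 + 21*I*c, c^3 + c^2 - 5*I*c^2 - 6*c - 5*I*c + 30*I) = 1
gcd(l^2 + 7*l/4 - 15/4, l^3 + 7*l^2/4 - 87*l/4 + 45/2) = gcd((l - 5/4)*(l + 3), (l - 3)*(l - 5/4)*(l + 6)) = l - 5/4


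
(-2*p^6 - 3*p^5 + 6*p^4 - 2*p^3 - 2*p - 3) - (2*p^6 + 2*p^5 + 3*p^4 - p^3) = -4*p^6 - 5*p^5 + 3*p^4 - p^3 - 2*p - 3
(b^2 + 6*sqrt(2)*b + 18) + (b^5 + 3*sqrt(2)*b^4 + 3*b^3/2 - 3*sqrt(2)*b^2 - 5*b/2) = b^5 + 3*sqrt(2)*b^4 + 3*b^3/2 - 3*sqrt(2)*b^2 + b^2 - 5*b/2 + 6*sqrt(2)*b + 18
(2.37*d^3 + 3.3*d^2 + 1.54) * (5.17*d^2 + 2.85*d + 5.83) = 12.2529*d^5 + 23.8155*d^4 + 23.2221*d^3 + 27.2008*d^2 + 4.389*d + 8.9782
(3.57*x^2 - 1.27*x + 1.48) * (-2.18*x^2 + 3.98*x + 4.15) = -7.7826*x^4 + 16.9772*x^3 + 6.5345*x^2 + 0.619899999999999*x + 6.142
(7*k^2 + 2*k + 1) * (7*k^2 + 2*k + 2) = 49*k^4 + 28*k^3 + 25*k^2 + 6*k + 2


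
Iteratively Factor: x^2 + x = (x)*(x + 1)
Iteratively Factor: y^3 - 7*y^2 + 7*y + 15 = (y + 1)*(y^2 - 8*y + 15) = (y - 3)*(y + 1)*(y - 5)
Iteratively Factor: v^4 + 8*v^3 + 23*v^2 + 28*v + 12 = (v + 1)*(v^3 + 7*v^2 + 16*v + 12) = (v + 1)*(v + 3)*(v^2 + 4*v + 4) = (v + 1)*(v + 2)*(v + 3)*(v + 2)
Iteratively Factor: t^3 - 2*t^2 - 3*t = (t)*(t^2 - 2*t - 3) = t*(t - 3)*(t + 1)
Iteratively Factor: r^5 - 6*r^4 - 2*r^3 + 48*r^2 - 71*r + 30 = (r + 3)*(r^4 - 9*r^3 + 25*r^2 - 27*r + 10) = (r - 5)*(r + 3)*(r^3 - 4*r^2 + 5*r - 2) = (r - 5)*(r - 1)*(r + 3)*(r^2 - 3*r + 2) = (r - 5)*(r - 1)^2*(r + 3)*(r - 2)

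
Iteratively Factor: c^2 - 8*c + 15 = (c - 3)*(c - 5)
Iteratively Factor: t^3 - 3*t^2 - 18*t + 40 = (t - 5)*(t^2 + 2*t - 8) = (t - 5)*(t - 2)*(t + 4)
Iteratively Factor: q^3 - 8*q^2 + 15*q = (q)*(q^2 - 8*q + 15) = q*(q - 3)*(q - 5)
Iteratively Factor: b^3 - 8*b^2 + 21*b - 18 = (b - 3)*(b^2 - 5*b + 6) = (b - 3)^2*(b - 2)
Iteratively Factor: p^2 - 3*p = (p - 3)*(p)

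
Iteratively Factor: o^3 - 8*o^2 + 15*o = (o - 3)*(o^2 - 5*o) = (o - 5)*(o - 3)*(o)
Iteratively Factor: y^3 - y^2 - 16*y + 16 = (y - 1)*(y^2 - 16) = (y - 4)*(y - 1)*(y + 4)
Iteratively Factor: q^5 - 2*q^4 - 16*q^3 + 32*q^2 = (q + 4)*(q^4 - 6*q^3 + 8*q^2) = q*(q + 4)*(q^3 - 6*q^2 + 8*q) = q*(q - 2)*(q + 4)*(q^2 - 4*q) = q*(q - 4)*(q - 2)*(q + 4)*(q)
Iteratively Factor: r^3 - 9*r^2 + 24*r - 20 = (r - 2)*(r^2 - 7*r + 10) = (r - 2)^2*(r - 5)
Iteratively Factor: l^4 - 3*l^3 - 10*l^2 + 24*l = (l - 2)*(l^3 - l^2 - 12*l) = (l - 2)*(l + 3)*(l^2 - 4*l) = (l - 4)*(l - 2)*(l + 3)*(l)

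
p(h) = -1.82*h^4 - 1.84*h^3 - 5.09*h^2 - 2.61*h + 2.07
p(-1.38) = -5.79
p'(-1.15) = 12.87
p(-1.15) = -2.04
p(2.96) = -237.68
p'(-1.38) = 20.06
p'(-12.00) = 11904.51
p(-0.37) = 2.40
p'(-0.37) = 0.77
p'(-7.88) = 3296.98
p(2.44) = -125.84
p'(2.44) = -166.07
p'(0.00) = -2.61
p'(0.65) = -13.56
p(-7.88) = -6410.50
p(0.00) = 2.07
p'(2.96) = -269.91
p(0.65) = -2.61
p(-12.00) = -35259.57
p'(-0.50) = 2.01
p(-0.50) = 2.22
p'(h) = -7.28*h^3 - 5.52*h^2 - 10.18*h - 2.61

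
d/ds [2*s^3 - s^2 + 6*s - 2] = 6*s^2 - 2*s + 6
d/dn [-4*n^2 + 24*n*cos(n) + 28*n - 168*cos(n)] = -24*n*sin(n) - 8*n + 168*sin(n) + 24*cos(n) + 28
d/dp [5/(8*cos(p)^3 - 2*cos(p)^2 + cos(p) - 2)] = 5*(24*cos(p)^2 - 4*cos(p) + 1)*sin(p)/(8*cos(p)^3 - 2*cos(p)^2 + cos(p) - 2)^2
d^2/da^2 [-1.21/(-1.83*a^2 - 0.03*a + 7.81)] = (-8.104338*a^2 - 0.132858*a + 1.21*(3.66*a + 0.03)*(7.32*a + 0.06) + 34.587366)/(1.83*a^2 + 0.03*a - 7.81)^3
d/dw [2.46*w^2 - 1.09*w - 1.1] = 4.92*w - 1.09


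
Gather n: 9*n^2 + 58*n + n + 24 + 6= 9*n^2 + 59*n + 30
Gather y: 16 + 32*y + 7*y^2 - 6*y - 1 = 7*y^2 + 26*y + 15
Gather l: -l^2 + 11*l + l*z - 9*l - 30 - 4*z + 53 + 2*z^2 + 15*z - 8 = -l^2 + l*(z + 2) + 2*z^2 + 11*z + 15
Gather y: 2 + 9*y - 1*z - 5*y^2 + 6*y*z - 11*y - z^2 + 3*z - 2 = -5*y^2 + y*(6*z - 2) - z^2 + 2*z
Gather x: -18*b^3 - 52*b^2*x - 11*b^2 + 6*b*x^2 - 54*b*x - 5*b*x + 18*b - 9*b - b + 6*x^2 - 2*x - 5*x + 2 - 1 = -18*b^3 - 11*b^2 + 8*b + x^2*(6*b + 6) + x*(-52*b^2 - 59*b - 7) + 1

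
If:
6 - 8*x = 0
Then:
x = 3/4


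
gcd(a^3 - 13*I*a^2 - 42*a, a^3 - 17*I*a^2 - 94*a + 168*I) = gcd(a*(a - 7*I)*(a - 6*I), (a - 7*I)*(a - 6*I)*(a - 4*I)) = a^2 - 13*I*a - 42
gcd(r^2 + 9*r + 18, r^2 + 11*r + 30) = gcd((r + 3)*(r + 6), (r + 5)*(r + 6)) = r + 6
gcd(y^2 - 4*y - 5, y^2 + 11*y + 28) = 1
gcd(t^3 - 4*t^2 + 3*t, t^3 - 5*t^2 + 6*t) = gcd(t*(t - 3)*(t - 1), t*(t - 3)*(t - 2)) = t^2 - 3*t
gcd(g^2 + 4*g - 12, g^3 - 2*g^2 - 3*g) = 1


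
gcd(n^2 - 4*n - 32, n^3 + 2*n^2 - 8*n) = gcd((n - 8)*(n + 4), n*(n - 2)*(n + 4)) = n + 4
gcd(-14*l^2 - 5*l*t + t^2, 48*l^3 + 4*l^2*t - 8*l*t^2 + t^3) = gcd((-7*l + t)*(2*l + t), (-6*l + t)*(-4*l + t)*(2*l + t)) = 2*l + t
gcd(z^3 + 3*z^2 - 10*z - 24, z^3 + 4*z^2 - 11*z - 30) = z^2 - z - 6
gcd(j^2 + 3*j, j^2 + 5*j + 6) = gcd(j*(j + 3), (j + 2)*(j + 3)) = j + 3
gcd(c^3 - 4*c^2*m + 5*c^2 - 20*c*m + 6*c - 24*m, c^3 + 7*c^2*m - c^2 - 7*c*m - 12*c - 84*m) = c + 3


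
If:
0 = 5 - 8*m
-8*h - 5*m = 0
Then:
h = -25/64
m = 5/8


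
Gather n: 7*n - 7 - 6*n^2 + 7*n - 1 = -6*n^2 + 14*n - 8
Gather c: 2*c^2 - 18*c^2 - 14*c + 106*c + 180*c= -16*c^2 + 272*c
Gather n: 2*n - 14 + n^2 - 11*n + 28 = n^2 - 9*n + 14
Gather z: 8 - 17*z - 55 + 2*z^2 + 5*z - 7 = 2*z^2 - 12*z - 54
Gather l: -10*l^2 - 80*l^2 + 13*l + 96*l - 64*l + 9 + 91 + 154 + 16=-90*l^2 + 45*l + 270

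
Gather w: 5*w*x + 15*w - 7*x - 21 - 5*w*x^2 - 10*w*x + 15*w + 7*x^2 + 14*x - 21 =w*(-5*x^2 - 5*x + 30) + 7*x^2 + 7*x - 42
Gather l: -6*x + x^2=x^2 - 6*x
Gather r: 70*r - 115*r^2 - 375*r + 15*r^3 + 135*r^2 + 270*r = 15*r^3 + 20*r^2 - 35*r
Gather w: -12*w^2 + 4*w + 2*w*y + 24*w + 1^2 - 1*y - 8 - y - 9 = -12*w^2 + w*(2*y + 28) - 2*y - 16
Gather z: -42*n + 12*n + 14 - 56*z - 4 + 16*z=-30*n - 40*z + 10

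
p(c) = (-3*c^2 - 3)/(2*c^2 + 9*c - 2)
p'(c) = -6*c/(2*c^2 + 9*c - 2) + (-4*c - 9)*(-3*c^2 - 3)/(2*c^2 + 9*c - 2)^2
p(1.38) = -0.61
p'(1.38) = 0.04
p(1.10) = -0.64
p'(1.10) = 0.19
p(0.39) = -1.91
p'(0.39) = 9.80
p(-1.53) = 0.90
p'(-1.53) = -0.59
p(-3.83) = 6.59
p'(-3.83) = -9.06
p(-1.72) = 1.03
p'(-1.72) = -0.70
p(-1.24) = 0.75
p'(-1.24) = -0.44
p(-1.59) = 0.94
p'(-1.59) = -0.63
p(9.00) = -1.02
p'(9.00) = -0.03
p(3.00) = -0.70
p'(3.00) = -0.08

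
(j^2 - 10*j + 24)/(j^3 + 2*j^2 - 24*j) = (j - 6)/(j*(j + 6))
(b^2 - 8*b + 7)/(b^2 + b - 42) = (b^2 - 8*b + 7)/(b^2 + b - 42)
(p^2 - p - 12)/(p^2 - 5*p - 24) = (p - 4)/(p - 8)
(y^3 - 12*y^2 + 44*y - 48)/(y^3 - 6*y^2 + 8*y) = (y - 6)/y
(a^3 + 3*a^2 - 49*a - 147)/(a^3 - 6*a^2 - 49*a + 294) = (a + 3)/(a - 6)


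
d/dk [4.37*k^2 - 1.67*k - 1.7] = 8.74*k - 1.67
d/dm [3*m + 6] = 3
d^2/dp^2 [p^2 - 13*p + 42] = 2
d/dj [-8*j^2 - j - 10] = -16*j - 1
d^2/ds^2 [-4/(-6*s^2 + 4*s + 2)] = 4*(9*s^2 - 6*s - 4*(3*s - 1)^2 - 3)/(-3*s^2 + 2*s + 1)^3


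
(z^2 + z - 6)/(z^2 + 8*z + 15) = (z - 2)/(z + 5)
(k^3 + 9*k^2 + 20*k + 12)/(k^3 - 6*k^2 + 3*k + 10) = (k^2 + 8*k + 12)/(k^2 - 7*k + 10)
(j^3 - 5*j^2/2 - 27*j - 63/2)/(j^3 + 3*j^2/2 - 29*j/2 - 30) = (2*j^2 - 11*j - 21)/(2*j^2 - 3*j - 20)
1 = 1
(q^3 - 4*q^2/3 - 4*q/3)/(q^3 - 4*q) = (q + 2/3)/(q + 2)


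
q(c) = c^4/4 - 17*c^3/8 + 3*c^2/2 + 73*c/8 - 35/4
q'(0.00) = 9.12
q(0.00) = -8.75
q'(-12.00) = -2672.88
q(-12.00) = 8953.75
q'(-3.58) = -129.20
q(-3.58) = 116.37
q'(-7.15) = -703.76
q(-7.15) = 1432.81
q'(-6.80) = -620.49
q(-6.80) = 1201.26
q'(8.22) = 158.45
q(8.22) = 128.73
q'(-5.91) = -437.70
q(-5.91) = 733.36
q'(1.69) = 0.81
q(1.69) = 2.74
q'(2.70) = -9.57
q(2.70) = -1.72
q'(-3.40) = -114.07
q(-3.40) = 94.49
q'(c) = c^3 - 51*c^2/8 + 3*c + 73/8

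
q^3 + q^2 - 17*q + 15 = (q - 3)*(q - 1)*(q + 5)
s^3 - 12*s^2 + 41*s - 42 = (s - 7)*(s - 3)*(s - 2)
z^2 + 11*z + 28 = (z + 4)*(z + 7)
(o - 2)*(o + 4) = o^2 + 2*o - 8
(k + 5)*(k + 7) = k^2 + 12*k + 35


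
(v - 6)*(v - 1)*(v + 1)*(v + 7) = v^4 + v^3 - 43*v^2 - v + 42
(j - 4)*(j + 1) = j^2 - 3*j - 4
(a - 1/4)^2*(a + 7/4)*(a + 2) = a^4 + 13*a^3/4 + 27*a^2/16 - 97*a/64 + 7/32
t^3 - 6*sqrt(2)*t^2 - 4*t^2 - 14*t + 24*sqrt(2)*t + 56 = (t - 4)*(t - 7*sqrt(2))*(t + sqrt(2))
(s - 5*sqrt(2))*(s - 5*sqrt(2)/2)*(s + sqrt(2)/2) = s^3 - 7*sqrt(2)*s^2 + 35*s/2 + 25*sqrt(2)/2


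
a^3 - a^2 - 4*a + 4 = (a - 2)*(a - 1)*(a + 2)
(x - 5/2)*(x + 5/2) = x^2 - 25/4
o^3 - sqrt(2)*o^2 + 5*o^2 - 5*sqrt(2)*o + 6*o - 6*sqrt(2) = (o + 2)*(o + 3)*(o - sqrt(2))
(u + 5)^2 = u^2 + 10*u + 25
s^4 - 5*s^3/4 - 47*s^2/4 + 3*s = s*(s - 4)*(s - 1/4)*(s + 3)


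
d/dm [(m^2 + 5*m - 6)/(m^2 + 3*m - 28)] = 2*(-m^2 - 22*m - 61)/(m^4 + 6*m^3 - 47*m^2 - 168*m + 784)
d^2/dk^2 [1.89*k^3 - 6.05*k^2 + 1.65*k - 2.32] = 11.34*k - 12.1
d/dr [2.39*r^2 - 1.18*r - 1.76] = 4.78*r - 1.18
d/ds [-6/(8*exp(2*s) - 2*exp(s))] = 3*(8*exp(s) - 1)*exp(-s)/(4*exp(s) - 1)^2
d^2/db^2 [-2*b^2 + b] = -4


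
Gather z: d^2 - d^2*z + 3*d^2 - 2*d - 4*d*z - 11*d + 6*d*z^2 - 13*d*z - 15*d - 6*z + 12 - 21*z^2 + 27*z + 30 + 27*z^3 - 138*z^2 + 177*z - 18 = 4*d^2 - 28*d + 27*z^3 + z^2*(6*d - 159) + z*(-d^2 - 17*d + 198) + 24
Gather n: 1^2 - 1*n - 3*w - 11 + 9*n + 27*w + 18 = 8*n + 24*w + 8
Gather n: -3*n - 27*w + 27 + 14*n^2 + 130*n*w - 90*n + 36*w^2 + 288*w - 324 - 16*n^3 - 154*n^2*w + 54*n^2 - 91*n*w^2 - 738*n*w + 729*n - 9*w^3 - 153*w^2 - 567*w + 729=-16*n^3 + n^2*(68 - 154*w) + n*(-91*w^2 - 608*w + 636) - 9*w^3 - 117*w^2 - 306*w + 432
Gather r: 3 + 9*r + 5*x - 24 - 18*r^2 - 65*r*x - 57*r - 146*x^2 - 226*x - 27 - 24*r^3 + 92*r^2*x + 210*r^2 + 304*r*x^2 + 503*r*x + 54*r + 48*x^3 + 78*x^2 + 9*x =-24*r^3 + r^2*(92*x + 192) + r*(304*x^2 + 438*x + 6) + 48*x^3 - 68*x^2 - 212*x - 48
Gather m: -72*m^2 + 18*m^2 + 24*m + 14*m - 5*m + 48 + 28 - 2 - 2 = -54*m^2 + 33*m + 72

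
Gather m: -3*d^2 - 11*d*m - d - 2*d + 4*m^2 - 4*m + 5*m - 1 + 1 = -3*d^2 - 3*d + 4*m^2 + m*(1 - 11*d)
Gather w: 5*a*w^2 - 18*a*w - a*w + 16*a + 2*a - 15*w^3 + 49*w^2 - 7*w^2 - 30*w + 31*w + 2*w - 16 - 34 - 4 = 18*a - 15*w^3 + w^2*(5*a + 42) + w*(3 - 19*a) - 54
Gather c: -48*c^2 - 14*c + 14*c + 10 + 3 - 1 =12 - 48*c^2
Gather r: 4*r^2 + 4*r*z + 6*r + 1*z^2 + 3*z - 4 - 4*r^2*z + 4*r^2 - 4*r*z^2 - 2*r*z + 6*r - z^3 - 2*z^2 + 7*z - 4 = r^2*(8 - 4*z) + r*(-4*z^2 + 2*z + 12) - z^3 - z^2 + 10*z - 8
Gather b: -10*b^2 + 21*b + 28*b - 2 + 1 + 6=-10*b^2 + 49*b + 5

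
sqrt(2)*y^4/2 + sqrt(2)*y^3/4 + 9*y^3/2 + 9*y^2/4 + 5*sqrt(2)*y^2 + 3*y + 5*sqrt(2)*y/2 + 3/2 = (y + 1/2)*(y + sqrt(2))*(y + 3*sqrt(2))*(sqrt(2)*y/2 + 1/2)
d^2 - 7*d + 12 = (d - 4)*(d - 3)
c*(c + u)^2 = c^3 + 2*c^2*u + c*u^2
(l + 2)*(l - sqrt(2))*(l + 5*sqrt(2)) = l^3 + 2*l^2 + 4*sqrt(2)*l^2 - 10*l + 8*sqrt(2)*l - 20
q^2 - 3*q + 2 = (q - 2)*(q - 1)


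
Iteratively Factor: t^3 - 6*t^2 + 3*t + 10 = (t - 2)*(t^2 - 4*t - 5) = (t - 2)*(t + 1)*(t - 5)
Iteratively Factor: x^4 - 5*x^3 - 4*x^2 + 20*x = (x - 5)*(x^3 - 4*x) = x*(x - 5)*(x^2 - 4) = x*(x - 5)*(x + 2)*(x - 2)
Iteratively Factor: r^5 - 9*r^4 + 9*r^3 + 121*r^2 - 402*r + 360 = (r - 3)*(r^4 - 6*r^3 - 9*r^2 + 94*r - 120) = (r - 5)*(r - 3)*(r^3 - r^2 - 14*r + 24) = (r - 5)*(r - 3)*(r + 4)*(r^2 - 5*r + 6) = (r - 5)*(r - 3)*(r - 2)*(r + 4)*(r - 3)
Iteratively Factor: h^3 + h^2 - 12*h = (h)*(h^2 + h - 12) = h*(h - 3)*(h + 4)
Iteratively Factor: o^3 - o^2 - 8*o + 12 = (o - 2)*(o^2 + o - 6) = (o - 2)*(o + 3)*(o - 2)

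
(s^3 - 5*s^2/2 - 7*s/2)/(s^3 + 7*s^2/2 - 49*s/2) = (s + 1)/(s + 7)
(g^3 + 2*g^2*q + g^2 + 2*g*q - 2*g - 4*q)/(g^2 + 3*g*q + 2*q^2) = (g^2 + g - 2)/(g + q)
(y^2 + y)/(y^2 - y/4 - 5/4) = 4*y/(4*y - 5)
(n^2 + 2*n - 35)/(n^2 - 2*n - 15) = (n + 7)/(n + 3)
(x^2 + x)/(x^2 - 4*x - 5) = x/(x - 5)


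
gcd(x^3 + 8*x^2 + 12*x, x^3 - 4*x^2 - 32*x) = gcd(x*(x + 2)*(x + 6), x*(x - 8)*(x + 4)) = x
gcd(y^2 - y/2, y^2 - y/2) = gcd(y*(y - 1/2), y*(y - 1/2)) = y^2 - y/2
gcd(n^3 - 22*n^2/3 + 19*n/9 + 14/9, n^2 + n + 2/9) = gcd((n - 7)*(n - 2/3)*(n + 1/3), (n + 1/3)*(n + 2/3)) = n + 1/3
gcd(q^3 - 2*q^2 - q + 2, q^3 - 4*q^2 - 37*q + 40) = q - 1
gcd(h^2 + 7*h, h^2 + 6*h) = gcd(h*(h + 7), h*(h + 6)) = h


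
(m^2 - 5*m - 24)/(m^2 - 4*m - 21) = (m - 8)/(m - 7)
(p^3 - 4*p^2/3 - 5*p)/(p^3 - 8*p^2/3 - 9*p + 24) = p*(3*p + 5)/(3*p^2 + p - 24)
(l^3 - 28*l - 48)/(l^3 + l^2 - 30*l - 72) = (l + 2)/(l + 3)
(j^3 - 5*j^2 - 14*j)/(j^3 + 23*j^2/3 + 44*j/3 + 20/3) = 3*j*(j - 7)/(3*j^2 + 17*j + 10)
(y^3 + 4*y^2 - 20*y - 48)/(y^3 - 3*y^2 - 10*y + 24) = (y^2 + 8*y + 12)/(y^2 + y - 6)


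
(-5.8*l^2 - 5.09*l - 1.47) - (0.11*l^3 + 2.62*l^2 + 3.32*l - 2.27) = -0.11*l^3 - 8.42*l^2 - 8.41*l + 0.8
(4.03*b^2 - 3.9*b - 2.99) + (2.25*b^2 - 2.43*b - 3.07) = 6.28*b^2 - 6.33*b - 6.06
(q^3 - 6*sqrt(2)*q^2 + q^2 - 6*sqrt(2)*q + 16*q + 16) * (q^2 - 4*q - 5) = q^5 - 6*sqrt(2)*q^4 - 3*q^4 + 7*q^3 + 18*sqrt(2)*q^3 - 53*q^2 + 54*sqrt(2)*q^2 - 144*q + 30*sqrt(2)*q - 80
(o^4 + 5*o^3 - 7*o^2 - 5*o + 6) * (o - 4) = o^5 + o^4 - 27*o^3 + 23*o^2 + 26*o - 24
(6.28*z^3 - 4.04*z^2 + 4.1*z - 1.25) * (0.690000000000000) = 4.3332*z^3 - 2.7876*z^2 + 2.829*z - 0.8625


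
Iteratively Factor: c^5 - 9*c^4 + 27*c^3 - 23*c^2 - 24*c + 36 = (c - 3)*(c^4 - 6*c^3 + 9*c^2 + 4*c - 12) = (c - 3)^2*(c^3 - 3*c^2 + 4) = (c - 3)^2*(c - 2)*(c^2 - c - 2) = (c - 3)^2*(c - 2)*(c + 1)*(c - 2)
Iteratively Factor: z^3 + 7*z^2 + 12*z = (z + 4)*(z^2 + 3*z) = z*(z + 4)*(z + 3)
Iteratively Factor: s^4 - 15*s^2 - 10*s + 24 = (s - 4)*(s^3 + 4*s^2 + s - 6) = (s - 4)*(s + 3)*(s^2 + s - 2) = (s - 4)*(s - 1)*(s + 3)*(s + 2)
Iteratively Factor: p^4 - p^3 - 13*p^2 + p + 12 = (p + 1)*(p^3 - 2*p^2 - 11*p + 12) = (p - 4)*(p + 1)*(p^2 + 2*p - 3) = (p - 4)*(p - 1)*(p + 1)*(p + 3)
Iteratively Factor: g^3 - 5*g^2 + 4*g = (g)*(g^2 - 5*g + 4) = g*(g - 1)*(g - 4)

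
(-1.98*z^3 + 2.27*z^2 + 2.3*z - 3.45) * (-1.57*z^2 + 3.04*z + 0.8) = 3.1086*z^5 - 9.5831*z^4 + 1.7058*z^3 + 14.2245*z^2 - 8.648*z - 2.76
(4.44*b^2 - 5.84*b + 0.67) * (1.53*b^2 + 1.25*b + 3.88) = 6.7932*b^4 - 3.3852*b^3 + 10.9523*b^2 - 21.8217*b + 2.5996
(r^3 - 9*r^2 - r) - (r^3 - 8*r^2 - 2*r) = -r^2 + r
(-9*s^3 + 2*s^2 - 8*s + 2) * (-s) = 9*s^4 - 2*s^3 + 8*s^2 - 2*s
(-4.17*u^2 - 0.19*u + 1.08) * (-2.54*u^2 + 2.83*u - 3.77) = 10.5918*u^4 - 11.3185*u^3 + 12.44*u^2 + 3.7727*u - 4.0716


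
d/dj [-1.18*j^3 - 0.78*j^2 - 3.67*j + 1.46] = -3.54*j^2 - 1.56*j - 3.67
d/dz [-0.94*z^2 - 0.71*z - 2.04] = -1.88*z - 0.71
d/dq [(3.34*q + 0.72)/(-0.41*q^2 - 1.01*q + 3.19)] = (1.3694*q^2 + 0.5904*q + 11.3818)/(0.1681*q^4 + 0.8282*q^3 - 1.5957*q^2 - 6.4438*q + 10.1761)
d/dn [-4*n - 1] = -4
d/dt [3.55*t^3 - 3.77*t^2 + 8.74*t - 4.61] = 10.65*t^2 - 7.54*t + 8.74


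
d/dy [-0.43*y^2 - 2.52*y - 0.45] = -0.86*y - 2.52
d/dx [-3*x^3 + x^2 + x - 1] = -9*x^2 + 2*x + 1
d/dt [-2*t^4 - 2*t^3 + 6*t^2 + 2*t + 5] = -8*t^3 - 6*t^2 + 12*t + 2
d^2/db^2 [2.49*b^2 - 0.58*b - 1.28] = 4.98000000000000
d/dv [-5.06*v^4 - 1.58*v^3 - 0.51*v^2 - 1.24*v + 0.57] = -20.24*v^3 - 4.74*v^2 - 1.02*v - 1.24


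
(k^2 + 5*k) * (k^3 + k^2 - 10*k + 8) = k^5 + 6*k^4 - 5*k^3 - 42*k^2 + 40*k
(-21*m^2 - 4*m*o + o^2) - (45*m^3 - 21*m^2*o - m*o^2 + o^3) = -45*m^3 + 21*m^2*o - 21*m^2 + m*o^2 - 4*m*o - o^3 + o^2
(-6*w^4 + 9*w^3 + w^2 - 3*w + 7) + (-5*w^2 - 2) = -6*w^4 + 9*w^3 - 4*w^2 - 3*w + 5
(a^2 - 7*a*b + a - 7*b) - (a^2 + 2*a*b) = -9*a*b + a - 7*b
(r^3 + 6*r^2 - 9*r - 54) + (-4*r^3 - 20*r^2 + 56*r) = -3*r^3 - 14*r^2 + 47*r - 54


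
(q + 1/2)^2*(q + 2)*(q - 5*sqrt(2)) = q^4 - 5*sqrt(2)*q^3 + 3*q^3 - 15*sqrt(2)*q^2 + 9*q^2/4 - 45*sqrt(2)*q/4 + q/2 - 5*sqrt(2)/2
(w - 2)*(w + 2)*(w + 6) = w^3 + 6*w^2 - 4*w - 24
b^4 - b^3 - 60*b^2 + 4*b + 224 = (b - 8)*(b - 2)*(b + 2)*(b + 7)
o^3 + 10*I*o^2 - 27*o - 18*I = (o + I)*(o + 3*I)*(o + 6*I)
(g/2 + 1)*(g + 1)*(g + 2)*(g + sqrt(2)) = g^4/2 + sqrt(2)*g^3/2 + 5*g^3/2 + 5*sqrt(2)*g^2/2 + 4*g^2 + 2*g + 4*sqrt(2)*g + 2*sqrt(2)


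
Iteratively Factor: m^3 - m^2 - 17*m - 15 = (m - 5)*(m^2 + 4*m + 3) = (m - 5)*(m + 1)*(m + 3)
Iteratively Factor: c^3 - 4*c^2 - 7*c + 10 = (c + 2)*(c^2 - 6*c + 5) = (c - 5)*(c + 2)*(c - 1)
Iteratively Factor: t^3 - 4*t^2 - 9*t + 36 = (t + 3)*(t^2 - 7*t + 12) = (t - 4)*(t + 3)*(t - 3)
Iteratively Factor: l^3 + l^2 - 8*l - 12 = (l + 2)*(l^2 - l - 6) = (l + 2)^2*(l - 3)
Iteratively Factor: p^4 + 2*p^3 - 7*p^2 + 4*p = (p + 4)*(p^3 - 2*p^2 + p) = (p - 1)*(p + 4)*(p^2 - p) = (p - 1)^2*(p + 4)*(p)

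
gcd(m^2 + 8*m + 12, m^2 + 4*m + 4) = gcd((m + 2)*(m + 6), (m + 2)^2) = m + 2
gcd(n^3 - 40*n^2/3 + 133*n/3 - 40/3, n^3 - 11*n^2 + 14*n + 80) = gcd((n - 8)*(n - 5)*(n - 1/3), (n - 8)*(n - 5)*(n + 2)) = n^2 - 13*n + 40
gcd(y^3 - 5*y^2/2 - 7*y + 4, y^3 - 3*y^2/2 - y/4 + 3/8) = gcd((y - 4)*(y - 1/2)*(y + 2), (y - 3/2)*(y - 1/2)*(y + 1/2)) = y - 1/2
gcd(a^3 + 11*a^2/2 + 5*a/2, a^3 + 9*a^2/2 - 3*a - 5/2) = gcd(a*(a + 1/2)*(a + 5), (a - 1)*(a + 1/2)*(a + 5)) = a^2 + 11*a/2 + 5/2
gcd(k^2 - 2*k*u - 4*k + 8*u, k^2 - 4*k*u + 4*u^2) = -k + 2*u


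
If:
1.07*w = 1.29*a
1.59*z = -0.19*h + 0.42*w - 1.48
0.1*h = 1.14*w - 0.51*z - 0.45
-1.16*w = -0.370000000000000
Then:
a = 0.26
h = 8.84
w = 0.32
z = -1.90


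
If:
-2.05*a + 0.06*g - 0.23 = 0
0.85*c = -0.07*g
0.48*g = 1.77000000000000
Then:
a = -0.00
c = -0.30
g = 3.69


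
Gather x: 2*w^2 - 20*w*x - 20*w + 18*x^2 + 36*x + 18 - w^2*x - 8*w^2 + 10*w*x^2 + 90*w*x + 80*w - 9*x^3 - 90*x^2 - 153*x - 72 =-6*w^2 + 60*w - 9*x^3 + x^2*(10*w - 72) + x*(-w^2 + 70*w - 117) - 54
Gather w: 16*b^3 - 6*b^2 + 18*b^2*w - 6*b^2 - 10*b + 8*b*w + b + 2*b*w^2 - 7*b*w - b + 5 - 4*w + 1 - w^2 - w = 16*b^3 - 12*b^2 - 10*b + w^2*(2*b - 1) + w*(18*b^2 + b - 5) + 6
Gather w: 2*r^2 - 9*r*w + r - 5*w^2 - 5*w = 2*r^2 + r - 5*w^2 + w*(-9*r - 5)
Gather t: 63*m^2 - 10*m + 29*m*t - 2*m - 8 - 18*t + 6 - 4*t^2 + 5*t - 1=63*m^2 - 12*m - 4*t^2 + t*(29*m - 13) - 3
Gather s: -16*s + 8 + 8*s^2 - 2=8*s^2 - 16*s + 6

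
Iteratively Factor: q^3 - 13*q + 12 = (q - 1)*(q^2 + q - 12) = (q - 3)*(q - 1)*(q + 4)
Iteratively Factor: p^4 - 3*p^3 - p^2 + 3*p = (p)*(p^3 - 3*p^2 - p + 3) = p*(p - 3)*(p^2 - 1) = p*(p - 3)*(p + 1)*(p - 1)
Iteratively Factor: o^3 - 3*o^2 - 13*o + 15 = (o - 5)*(o^2 + 2*o - 3) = (o - 5)*(o - 1)*(o + 3)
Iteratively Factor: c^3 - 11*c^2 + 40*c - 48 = (c - 4)*(c^2 - 7*c + 12) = (c - 4)^2*(c - 3)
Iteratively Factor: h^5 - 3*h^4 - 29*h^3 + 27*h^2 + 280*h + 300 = (h + 2)*(h^4 - 5*h^3 - 19*h^2 + 65*h + 150) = (h - 5)*(h + 2)*(h^3 - 19*h - 30) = (h - 5)*(h + 2)^2*(h^2 - 2*h - 15) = (h - 5)*(h + 2)^2*(h + 3)*(h - 5)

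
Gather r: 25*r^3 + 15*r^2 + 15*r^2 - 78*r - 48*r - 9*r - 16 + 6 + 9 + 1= 25*r^3 + 30*r^2 - 135*r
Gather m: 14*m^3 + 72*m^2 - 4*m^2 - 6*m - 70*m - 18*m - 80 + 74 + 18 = 14*m^3 + 68*m^2 - 94*m + 12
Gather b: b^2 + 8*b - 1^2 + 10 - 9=b^2 + 8*b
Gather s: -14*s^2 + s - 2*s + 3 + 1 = -14*s^2 - s + 4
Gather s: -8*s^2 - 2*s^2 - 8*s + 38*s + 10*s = -10*s^2 + 40*s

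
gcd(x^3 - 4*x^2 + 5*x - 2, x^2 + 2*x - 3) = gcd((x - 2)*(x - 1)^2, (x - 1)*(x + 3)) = x - 1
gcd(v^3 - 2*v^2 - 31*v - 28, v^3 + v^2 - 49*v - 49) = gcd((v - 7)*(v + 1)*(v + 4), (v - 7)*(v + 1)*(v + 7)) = v^2 - 6*v - 7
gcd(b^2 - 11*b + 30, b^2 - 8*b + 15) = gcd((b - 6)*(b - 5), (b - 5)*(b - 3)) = b - 5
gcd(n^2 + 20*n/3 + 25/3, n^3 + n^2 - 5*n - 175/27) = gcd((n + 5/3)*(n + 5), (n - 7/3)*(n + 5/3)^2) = n + 5/3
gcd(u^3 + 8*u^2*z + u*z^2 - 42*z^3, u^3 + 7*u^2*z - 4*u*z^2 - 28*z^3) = -u^2 - 5*u*z + 14*z^2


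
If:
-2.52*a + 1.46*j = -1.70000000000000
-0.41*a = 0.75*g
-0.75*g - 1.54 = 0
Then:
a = 3.76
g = -2.05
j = 5.32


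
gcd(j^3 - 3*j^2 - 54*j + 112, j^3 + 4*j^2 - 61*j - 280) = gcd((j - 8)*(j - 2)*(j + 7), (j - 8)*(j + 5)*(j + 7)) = j^2 - j - 56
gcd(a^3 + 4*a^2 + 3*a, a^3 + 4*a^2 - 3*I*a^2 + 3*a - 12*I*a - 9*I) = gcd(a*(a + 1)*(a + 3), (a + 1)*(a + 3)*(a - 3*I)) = a^2 + 4*a + 3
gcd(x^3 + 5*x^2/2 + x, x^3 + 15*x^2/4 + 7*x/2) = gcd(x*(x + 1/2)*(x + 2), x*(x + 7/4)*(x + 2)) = x^2 + 2*x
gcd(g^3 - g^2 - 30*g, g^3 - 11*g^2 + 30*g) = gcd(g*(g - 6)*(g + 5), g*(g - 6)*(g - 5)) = g^2 - 6*g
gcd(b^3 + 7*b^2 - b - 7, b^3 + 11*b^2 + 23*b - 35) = b^2 + 6*b - 7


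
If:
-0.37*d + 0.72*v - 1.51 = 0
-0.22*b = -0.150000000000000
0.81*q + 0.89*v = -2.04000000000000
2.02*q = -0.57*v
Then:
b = 0.68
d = -10.08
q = 0.87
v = -3.08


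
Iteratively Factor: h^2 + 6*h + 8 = (h + 2)*(h + 4)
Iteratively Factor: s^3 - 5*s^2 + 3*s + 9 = (s - 3)*(s^2 - 2*s - 3) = (s - 3)*(s + 1)*(s - 3)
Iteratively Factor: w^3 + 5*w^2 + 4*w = (w)*(w^2 + 5*w + 4) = w*(w + 4)*(w + 1)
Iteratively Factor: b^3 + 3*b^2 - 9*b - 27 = (b + 3)*(b^2 - 9) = (b - 3)*(b + 3)*(b + 3)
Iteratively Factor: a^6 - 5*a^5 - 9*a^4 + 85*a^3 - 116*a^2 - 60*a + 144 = (a - 2)*(a^5 - 3*a^4 - 15*a^3 + 55*a^2 - 6*a - 72) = (a - 2)*(a + 4)*(a^4 - 7*a^3 + 13*a^2 + 3*a - 18) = (a - 3)*(a - 2)*(a + 4)*(a^3 - 4*a^2 + a + 6) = (a - 3)*(a - 2)^2*(a + 4)*(a^2 - 2*a - 3) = (a - 3)*(a - 2)^2*(a + 1)*(a + 4)*(a - 3)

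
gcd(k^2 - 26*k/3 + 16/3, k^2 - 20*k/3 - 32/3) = k - 8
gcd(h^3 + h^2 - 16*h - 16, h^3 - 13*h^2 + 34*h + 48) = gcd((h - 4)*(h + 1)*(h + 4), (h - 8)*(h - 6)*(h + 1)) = h + 1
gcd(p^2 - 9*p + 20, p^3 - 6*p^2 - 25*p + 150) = p - 5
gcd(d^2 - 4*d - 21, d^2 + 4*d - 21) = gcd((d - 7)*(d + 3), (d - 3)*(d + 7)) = 1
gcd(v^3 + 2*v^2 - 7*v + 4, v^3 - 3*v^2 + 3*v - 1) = v^2 - 2*v + 1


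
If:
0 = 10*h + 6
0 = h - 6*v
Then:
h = -3/5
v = -1/10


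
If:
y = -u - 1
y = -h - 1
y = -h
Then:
No Solution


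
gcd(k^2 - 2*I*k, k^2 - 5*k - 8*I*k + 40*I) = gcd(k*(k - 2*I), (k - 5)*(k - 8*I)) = 1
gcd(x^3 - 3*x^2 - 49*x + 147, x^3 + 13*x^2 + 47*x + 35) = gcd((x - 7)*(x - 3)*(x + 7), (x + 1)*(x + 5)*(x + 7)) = x + 7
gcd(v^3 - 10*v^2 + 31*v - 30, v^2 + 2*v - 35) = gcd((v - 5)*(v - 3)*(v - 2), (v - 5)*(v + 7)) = v - 5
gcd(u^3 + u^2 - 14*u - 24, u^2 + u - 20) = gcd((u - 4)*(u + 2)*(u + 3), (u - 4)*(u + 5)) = u - 4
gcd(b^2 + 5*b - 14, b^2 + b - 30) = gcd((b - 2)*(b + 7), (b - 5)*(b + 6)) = 1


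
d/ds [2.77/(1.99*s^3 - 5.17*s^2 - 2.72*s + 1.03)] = (-16.5369*s^2 + 28.6418*s + 7.5344)/(1.99*s^3 - 5.17*s^2 - 2.72*s + 1.03)^2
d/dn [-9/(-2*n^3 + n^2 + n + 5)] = 9*(-6*n^2 + 2*n + 1)/(-2*n^3 + n^2 + n + 5)^2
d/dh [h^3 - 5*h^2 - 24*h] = 3*h^2 - 10*h - 24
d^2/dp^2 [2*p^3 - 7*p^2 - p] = 12*p - 14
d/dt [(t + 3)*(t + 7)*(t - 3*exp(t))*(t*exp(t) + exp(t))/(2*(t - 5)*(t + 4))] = (t^6 - 6*t^5*exp(t) + 12*t^5 - 63*t^4*exp(t) + 8*t^4 + 6*t^3*exp(t) - 332*t^3 + 1686*t^2*exp(t) - 1353*t^2 + 5292*t*exp(t) - 1660*t + 4317*exp(t) - 420)*exp(t)/(2*(t^4 - 2*t^3 - 39*t^2 + 40*t + 400))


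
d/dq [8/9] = 0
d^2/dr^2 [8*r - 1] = 0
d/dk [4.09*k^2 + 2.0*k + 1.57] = 8.18*k + 2.0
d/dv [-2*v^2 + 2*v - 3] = 2 - 4*v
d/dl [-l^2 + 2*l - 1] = 2 - 2*l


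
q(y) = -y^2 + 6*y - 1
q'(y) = 6 - 2*y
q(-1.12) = -8.97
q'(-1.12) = 8.24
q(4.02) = 6.96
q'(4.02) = -2.04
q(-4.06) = -41.84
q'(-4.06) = 14.12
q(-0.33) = -3.09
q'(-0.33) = 6.66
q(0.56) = 2.05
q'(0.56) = 4.88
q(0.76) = 2.98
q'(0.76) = 4.48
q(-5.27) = -60.39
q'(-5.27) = 16.54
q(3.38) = 7.86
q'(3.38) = -0.76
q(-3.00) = -28.00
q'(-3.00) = 12.00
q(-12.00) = -217.00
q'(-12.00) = 30.00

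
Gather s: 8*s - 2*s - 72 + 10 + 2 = 6*s - 60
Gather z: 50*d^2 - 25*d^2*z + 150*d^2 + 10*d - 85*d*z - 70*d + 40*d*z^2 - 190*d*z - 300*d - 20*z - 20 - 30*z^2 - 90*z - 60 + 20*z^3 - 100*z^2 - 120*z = 200*d^2 - 360*d + 20*z^3 + z^2*(40*d - 130) + z*(-25*d^2 - 275*d - 230) - 80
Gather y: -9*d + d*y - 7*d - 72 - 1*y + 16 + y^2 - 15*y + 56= -16*d + y^2 + y*(d - 16)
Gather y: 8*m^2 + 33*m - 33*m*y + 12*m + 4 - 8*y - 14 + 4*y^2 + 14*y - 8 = 8*m^2 + 45*m + 4*y^2 + y*(6 - 33*m) - 18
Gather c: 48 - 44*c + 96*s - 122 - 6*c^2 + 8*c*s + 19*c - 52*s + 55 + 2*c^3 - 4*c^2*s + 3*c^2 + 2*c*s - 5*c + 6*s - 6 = 2*c^3 + c^2*(-4*s - 3) + c*(10*s - 30) + 50*s - 25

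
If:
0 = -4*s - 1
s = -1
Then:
No Solution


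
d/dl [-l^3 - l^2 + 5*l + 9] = -3*l^2 - 2*l + 5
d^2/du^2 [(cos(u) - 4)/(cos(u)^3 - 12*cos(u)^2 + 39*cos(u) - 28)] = 2*(-2*sin(u)^4 + 19*sin(u)^2 - 43*cos(u) + 3*cos(3*u) + 40)/((cos(u) - 7)^3*(cos(u) - 1)^3)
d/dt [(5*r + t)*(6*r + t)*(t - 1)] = 30*r^2 + 22*r*t - 11*r + 3*t^2 - 2*t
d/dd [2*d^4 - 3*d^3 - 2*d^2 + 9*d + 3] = 8*d^3 - 9*d^2 - 4*d + 9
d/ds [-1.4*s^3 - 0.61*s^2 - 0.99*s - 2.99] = -4.2*s^2 - 1.22*s - 0.99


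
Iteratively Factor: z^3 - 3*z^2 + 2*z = (z - 1)*(z^2 - 2*z) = (z - 2)*(z - 1)*(z)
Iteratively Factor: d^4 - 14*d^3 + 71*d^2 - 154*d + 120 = (d - 3)*(d^3 - 11*d^2 + 38*d - 40) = (d - 4)*(d - 3)*(d^2 - 7*d + 10) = (d - 5)*(d - 4)*(d - 3)*(d - 2)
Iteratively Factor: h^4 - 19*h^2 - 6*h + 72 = (h + 3)*(h^3 - 3*h^2 - 10*h + 24) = (h - 2)*(h + 3)*(h^2 - h - 12) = (h - 4)*(h - 2)*(h + 3)*(h + 3)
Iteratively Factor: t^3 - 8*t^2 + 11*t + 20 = (t - 5)*(t^2 - 3*t - 4) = (t - 5)*(t - 4)*(t + 1)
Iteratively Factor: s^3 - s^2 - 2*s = (s)*(s^2 - s - 2) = s*(s + 1)*(s - 2)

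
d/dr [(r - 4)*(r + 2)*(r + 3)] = 3*r^2 + 2*r - 14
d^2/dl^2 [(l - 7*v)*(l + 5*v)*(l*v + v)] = 2*v*(3*l - 2*v + 1)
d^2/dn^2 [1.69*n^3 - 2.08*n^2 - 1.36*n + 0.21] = 10.14*n - 4.16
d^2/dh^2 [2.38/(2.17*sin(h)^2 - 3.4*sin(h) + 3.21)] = (-44.828728*sin(h)^4 + 52.67892*sin(h)^3 + 106.043756*sin(h)^2 - 131.33316*sin(h) + 21.868868)/(2.17*sin(h)^2 - 3.4*sin(h) + 3.21)^3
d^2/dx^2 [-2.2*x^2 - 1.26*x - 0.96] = -4.40000000000000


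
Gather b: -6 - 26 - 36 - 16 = -84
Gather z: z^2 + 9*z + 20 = z^2 + 9*z + 20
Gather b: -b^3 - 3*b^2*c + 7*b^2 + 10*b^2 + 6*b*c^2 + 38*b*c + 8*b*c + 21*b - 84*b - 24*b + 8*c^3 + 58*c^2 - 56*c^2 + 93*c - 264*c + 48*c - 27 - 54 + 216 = -b^3 + b^2*(17 - 3*c) + b*(6*c^2 + 46*c - 87) + 8*c^3 + 2*c^2 - 123*c + 135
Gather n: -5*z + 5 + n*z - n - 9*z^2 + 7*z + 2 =n*(z - 1) - 9*z^2 + 2*z + 7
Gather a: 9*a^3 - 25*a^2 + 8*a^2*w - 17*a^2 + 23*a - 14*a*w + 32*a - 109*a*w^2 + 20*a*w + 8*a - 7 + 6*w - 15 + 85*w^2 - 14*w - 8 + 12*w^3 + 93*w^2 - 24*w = 9*a^3 + a^2*(8*w - 42) + a*(-109*w^2 + 6*w + 63) + 12*w^3 + 178*w^2 - 32*w - 30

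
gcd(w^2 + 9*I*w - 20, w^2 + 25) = w + 5*I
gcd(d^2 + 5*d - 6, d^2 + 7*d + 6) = d + 6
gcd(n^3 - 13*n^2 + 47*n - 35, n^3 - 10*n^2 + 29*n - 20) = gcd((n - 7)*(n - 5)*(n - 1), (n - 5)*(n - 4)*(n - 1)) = n^2 - 6*n + 5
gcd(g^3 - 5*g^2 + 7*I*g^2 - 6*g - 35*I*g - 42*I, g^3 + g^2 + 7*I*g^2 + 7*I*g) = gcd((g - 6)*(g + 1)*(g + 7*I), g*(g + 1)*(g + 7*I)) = g^2 + g*(1 + 7*I) + 7*I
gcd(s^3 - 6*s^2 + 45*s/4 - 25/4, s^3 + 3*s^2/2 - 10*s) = s - 5/2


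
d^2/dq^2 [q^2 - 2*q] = 2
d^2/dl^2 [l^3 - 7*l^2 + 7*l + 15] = 6*l - 14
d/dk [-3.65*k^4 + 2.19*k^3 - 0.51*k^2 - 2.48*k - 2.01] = -14.6*k^3 + 6.57*k^2 - 1.02*k - 2.48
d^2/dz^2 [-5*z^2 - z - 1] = -10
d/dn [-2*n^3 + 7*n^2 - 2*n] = -6*n^2 + 14*n - 2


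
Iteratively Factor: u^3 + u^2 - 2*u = (u + 2)*(u^2 - u) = (u - 1)*(u + 2)*(u)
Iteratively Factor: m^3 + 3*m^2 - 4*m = (m + 4)*(m^2 - m) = (m - 1)*(m + 4)*(m)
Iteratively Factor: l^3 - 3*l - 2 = (l - 2)*(l^2 + 2*l + 1) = (l - 2)*(l + 1)*(l + 1)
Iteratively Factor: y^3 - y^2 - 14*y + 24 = (y - 3)*(y^2 + 2*y - 8) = (y - 3)*(y + 4)*(y - 2)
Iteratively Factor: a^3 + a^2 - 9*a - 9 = (a - 3)*(a^2 + 4*a + 3) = (a - 3)*(a + 3)*(a + 1)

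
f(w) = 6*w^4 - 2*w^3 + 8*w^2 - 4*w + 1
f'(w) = 24*w^3 - 6*w^2 + 16*w - 4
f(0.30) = 0.51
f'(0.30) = 0.91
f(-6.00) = 8521.00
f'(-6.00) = -5500.00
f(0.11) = 0.66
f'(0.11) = -2.28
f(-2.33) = 255.89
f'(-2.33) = -377.44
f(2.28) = 171.90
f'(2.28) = 285.75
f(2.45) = 225.99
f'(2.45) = 352.13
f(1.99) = 103.05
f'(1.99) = 193.21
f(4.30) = 2023.99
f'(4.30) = 1862.03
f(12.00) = 122065.00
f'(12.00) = 40796.00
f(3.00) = 493.00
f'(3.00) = 638.00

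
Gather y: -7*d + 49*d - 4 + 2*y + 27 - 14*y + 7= 42*d - 12*y + 30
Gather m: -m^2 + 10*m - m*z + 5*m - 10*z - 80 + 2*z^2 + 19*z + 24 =-m^2 + m*(15 - z) + 2*z^2 + 9*z - 56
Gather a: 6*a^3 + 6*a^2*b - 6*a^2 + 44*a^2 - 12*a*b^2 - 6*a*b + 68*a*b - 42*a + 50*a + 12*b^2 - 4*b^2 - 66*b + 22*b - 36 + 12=6*a^3 + a^2*(6*b + 38) + a*(-12*b^2 + 62*b + 8) + 8*b^2 - 44*b - 24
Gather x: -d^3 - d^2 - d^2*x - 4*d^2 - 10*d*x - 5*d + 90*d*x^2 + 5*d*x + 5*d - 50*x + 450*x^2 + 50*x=-d^3 - 5*d^2 + x^2*(90*d + 450) + x*(-d^2 - 5*d)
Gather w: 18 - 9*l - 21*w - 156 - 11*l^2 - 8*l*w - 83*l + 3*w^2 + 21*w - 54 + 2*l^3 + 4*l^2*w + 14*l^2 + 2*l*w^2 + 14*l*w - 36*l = 2*l^3 + 3*l^2 - 128*l + w^2*(2*l + 3) + w*(4*l^2 + 6*l) - 192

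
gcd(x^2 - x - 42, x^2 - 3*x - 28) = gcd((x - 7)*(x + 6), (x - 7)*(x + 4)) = x - 7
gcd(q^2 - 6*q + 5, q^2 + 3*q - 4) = q - 1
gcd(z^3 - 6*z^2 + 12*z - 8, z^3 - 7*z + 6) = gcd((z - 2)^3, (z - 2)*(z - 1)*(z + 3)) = z - 2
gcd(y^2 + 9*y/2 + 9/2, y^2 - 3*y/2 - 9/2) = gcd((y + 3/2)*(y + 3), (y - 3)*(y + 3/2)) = y + 3/2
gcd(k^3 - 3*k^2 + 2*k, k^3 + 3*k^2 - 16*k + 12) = k^2 - 3*k + 2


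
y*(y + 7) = y^2 + 7*y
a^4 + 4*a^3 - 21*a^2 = a^2*(a - 3)*(a + 7)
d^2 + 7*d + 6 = (d + 1)*(d + 6)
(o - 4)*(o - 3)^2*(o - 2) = o^4 - 12*o^3 + 53*o^2 - 102*o + 72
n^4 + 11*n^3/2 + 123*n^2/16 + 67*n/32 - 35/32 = (n - 1/4)*(n + 1)*(n + 5/4)*(n + 7/2)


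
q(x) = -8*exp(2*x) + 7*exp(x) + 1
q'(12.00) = -423824814793.96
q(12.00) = -211911837754.21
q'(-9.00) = 0.00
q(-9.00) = 1.00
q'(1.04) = -108.27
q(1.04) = -43.23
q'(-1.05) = 0.49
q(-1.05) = 2.47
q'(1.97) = -772.50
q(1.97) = -360.15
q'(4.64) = -170818.10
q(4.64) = -85045.64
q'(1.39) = -229.80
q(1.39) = -99.85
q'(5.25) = -579714.08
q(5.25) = -289189.06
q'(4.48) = -123948.08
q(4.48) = -61664.22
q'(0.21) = -15.72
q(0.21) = -2.54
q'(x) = -16*exp(2*x) + 7*exp(x)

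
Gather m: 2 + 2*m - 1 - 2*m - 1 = 0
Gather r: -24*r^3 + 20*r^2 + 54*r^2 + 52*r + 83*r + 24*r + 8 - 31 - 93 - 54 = -24*r^3 + 74*r^2 + 159*r - 170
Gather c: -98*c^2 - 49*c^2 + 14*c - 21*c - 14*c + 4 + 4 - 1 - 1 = -147*c^2 - 21*c + 6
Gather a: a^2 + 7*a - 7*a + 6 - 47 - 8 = a^2 - 49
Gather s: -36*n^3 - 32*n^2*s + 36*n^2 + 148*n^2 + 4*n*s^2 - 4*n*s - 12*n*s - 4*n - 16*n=-36*n^3 + 184*n^2 + 4*n*s^2 - 20*n + s*(-32*n^2 - 16*n)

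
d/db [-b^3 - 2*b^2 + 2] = b*(-3*b - 4)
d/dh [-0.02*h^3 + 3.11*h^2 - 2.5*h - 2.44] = -0.06*h^2 + 6.22*h - 2.5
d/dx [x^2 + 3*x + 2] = 2*x + 3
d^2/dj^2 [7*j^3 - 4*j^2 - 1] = 42*j - 8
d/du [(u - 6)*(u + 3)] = 2*u - 3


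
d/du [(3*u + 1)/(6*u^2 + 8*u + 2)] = -1/(2*u^2 + 4*u + 2)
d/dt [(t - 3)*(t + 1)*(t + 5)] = 3*t^2 + 6*t - 13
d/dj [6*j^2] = 12*j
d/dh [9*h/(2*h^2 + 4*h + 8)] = 9*(4 - h^2)/(2*(h^4 + 4*h^3 + 12*h^2 + 16*h + 16))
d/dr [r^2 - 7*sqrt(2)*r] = 2*r - 7*sqrt(2)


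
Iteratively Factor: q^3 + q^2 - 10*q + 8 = (q + 4)*(q^2 - 3*q + 2) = (q - 2)*(q + 4)*(q - 1)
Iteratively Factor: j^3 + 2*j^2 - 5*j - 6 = (j + 3)*(j^2 - j - 2) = (j + 1)*(j + 3)*(j - 2)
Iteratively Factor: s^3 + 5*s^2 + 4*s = (s)*(s^2 + 5*s + 4) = s*(s + 1)*(s + 4)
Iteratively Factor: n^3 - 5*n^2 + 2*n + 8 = (n - 4)*(n^2 - n - 2) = (n - 4)*(n - 2)*(n + 1)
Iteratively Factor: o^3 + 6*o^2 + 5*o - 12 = (o - 1)*(o^2 + 7*o + 12) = (o - 1)*(o + 4)*(o + 3)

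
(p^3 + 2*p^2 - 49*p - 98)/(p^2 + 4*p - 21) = (p^2 - 5*p - 14)/(p - 3)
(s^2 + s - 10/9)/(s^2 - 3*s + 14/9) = (3*s + 5)/(3*s - 7)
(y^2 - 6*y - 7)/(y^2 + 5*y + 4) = (y - 7)/(y + 4)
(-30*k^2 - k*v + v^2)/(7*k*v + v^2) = (-30*k^2 - k*v + v^2)/(v*(7*k + v))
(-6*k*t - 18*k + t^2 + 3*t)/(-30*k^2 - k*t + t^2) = (t + 3)/(5*k + t)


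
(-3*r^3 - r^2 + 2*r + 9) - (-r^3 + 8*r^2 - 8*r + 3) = -2*r^3 - 9*r^2 + 10*r + 6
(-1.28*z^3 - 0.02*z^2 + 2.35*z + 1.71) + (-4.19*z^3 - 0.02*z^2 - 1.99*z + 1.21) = -5.47*z^3 - 0.04*z^2 + 0.36*z + 2.92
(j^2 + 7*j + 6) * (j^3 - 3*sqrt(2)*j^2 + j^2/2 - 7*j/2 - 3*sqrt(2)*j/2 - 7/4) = j^5 - 3*sqrt(2)*j^4 + 15*j^4/2 - 45*sqrt(2)*j^3/2 + 6*j^3 - 57*sqrt(2)*j^2/2 - 93*j^2/4 - 133*j/4 - 9*sqrt(2)*j - 21/2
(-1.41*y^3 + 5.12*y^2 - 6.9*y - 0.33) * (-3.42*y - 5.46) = 4.8222*y^4 - 9.8118*y^3 - 4.3572*y^2 + 38.8026*y + 1.8018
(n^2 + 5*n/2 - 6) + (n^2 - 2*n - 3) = 2*n^2 + n/2 - 9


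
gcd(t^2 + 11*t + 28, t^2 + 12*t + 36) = 1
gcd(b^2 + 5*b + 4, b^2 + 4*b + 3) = b + 1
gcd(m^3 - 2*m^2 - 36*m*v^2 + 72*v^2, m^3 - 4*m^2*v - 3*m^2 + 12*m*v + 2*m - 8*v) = m - 2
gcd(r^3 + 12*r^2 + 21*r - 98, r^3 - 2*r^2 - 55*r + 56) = r + 7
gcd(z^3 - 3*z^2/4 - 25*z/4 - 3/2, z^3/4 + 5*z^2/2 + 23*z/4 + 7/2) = z + 2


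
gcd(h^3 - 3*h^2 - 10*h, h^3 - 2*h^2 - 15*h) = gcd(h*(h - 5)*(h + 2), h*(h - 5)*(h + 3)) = h^2 - 5*h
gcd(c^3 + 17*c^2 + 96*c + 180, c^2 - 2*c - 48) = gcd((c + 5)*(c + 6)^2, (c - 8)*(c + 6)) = c + 6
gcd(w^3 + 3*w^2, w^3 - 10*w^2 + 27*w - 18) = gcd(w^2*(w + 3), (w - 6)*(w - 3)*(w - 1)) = 1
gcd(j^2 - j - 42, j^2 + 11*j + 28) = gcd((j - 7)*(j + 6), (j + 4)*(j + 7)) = 1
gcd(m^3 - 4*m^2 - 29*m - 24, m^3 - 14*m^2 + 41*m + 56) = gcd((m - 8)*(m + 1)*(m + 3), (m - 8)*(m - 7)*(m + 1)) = m^2 - 7*m - 8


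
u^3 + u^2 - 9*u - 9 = (u - 3)*(u + 1)*(u + 3)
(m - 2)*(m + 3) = m^2 + m - 6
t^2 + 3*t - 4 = (t - 1)*(t + 4)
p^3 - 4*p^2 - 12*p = p*(p - 6)*(p + 2)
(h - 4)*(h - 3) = h^2 - 7*h + 12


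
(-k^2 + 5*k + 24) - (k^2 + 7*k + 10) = -2*k^2 - 2*k + 14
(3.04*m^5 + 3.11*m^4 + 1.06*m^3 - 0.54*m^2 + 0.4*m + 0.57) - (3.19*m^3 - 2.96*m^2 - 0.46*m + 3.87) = 3.04*m^5 + 3.11*m^4 - 2.13*m^3 + 2.42*m^2 + 0.86*m - 3.3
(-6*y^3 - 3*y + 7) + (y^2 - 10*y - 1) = -6*y^3 + y^2 - 13*y + 6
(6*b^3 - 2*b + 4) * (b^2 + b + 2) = 6*b^5 + 6*b^4 + 10*b^3 + 2*b^2 + 8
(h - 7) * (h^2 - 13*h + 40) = h^3 - 20*h^2 + 131*h - 280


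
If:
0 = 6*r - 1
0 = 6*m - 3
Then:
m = 1/2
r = 1/6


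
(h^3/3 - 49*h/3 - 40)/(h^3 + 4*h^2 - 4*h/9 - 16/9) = 3*(h^3 - 49*h - 120)/(9*h^3 + 36*h^2 - 4*h - 16)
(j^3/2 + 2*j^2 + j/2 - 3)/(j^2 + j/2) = (j^3 + 4*j^2 + j - 6)/(j*(2*j + 1))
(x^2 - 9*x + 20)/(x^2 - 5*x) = (x - 4)/x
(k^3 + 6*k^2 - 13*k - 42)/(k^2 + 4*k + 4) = (k^2 + 4*k - 21)/(k + 2)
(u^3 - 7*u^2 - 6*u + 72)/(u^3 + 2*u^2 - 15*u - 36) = (u - 6)/(u + 3)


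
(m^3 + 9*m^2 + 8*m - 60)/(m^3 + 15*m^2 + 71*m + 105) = (m^2 + 4*m - 12)/(m^2 + 10*m + 21)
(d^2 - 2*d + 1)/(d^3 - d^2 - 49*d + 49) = (d - 1)/(d^2 - 49)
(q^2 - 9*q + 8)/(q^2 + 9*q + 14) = (q^2 - 9*q + 8)/(q^2 + 9*q + 14)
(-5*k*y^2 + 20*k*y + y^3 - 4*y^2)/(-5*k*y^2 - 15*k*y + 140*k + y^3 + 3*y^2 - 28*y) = y/(y + 7)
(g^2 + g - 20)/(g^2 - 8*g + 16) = (g + 5)/(g - 4)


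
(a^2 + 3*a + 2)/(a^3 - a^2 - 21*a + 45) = (a^2 + 3*a + 2)/(a^3 - a^2 - 21*a + 45)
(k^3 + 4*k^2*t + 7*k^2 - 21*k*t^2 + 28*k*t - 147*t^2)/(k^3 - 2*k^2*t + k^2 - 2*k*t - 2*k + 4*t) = (k^3 + 4*k^2*t + 7*k^2 - 21*k*t^2 + 28*k*t - 147*t^2)/(k^3 - 2*k^2*t + k^2 - 2*k*t - 2*k + 4*t)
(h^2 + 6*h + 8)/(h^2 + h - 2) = (h + 4)/(h - 1)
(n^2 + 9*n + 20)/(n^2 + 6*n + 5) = (n + 4)/(n + 1)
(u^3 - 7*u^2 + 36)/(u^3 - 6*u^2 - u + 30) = (u - 6)/(u - 5)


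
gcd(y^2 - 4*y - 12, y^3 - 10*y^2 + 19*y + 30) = y - 6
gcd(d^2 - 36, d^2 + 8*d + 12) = d + 6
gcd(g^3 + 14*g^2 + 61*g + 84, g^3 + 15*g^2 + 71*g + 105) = g^2 + 10*g + 21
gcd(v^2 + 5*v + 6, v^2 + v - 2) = v + 2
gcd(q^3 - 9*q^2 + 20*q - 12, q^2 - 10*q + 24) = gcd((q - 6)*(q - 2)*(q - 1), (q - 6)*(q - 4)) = q - 6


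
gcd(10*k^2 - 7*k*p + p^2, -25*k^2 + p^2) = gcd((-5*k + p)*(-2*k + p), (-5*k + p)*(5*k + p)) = -5*k + p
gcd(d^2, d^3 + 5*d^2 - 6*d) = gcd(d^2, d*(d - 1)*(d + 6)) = d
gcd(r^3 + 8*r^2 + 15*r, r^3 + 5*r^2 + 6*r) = r^2 + 3*r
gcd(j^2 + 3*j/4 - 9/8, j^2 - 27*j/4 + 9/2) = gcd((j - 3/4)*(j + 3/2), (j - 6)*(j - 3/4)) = j - 3/4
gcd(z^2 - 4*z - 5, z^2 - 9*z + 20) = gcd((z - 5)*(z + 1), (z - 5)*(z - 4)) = z - 5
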